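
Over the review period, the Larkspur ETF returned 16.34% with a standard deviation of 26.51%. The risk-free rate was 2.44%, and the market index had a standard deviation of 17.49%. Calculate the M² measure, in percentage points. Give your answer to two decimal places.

Sharpe = (Rp − Rf) / σp = (16.34% − 2.44%) / 26.51% = 0.5243
M² = Rf + Sharpe × σm = 2.44% + 0.5243 × 17.49% = 11.6100%

11.61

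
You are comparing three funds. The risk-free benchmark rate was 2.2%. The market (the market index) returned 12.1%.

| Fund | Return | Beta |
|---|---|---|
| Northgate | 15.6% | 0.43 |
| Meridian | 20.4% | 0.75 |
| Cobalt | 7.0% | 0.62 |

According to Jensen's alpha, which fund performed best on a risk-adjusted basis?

Northgate: α = 15.6% − [2.2% + 0.43 × (12.1% − 2.2%)] = 9.143
Meridian: α = 20.4% − [2.2% + 0.75 × (12.1% − 2.2%)] = 10.775
Cobalt: α = 7.0% − [2.2% + 0.62 × (12.1% − 2.2%)] = -1.338
Highest: Meridian (10.775).

Meridian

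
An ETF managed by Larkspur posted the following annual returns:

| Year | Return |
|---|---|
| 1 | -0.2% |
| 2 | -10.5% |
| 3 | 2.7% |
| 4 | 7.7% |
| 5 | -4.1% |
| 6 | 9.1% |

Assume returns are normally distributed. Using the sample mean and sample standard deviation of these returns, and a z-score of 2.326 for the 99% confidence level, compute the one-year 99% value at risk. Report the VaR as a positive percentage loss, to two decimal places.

r̄ = (-0.2 − 10.5 + 2.7 + 7.7 − 4.1 + 9.1) / 6 = 0.7833%
Sample σ = √[Σ(r − r̄)² / 5] = √[272.8083 / 5] = √54.5617 = 7.3866%
VaR = −(r̄ − z·σ) = −(0.7833 − 2.326 × 7.3866) = −(-16.3979) = 16.3979%

16.40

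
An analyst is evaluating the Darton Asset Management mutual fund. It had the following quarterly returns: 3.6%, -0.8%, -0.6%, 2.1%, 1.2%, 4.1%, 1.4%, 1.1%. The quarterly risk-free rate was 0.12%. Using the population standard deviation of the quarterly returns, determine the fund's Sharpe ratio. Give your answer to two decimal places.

0.85

μ = (3.6 − 0.8 − 0.6 + 2.1 + 1.2 + 4.1 + 1.4 + 1.1) / 8 = 12.10 / 8 = 1.5125%
Σ(r − μ)² = 21.4888; population σ = √(21.4888/8) = 1.6389%
Sharpe = (μ − rf) / σ = (1.5125 − 0.12) / 1.6389 = 1.3925 / 1.6389 = 0.8497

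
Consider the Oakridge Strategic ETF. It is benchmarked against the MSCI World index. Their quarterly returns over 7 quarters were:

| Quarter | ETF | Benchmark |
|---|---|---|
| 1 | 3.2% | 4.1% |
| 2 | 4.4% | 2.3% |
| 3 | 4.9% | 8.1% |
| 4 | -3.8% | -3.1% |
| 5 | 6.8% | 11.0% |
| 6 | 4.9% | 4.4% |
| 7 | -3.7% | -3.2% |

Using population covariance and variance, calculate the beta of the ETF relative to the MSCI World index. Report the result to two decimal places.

0.75

r̄p = 2.3857%,  r̄m = 3.3714%
Cov = Σ(rp − r̄p)(rm − r̄m) / 7 = 18.0867
Var(rm) = Σ(rm − r̄m)² / 7 = 24.0506
β = Cov / Var = 18.0867 / 24.0506 = 0.7520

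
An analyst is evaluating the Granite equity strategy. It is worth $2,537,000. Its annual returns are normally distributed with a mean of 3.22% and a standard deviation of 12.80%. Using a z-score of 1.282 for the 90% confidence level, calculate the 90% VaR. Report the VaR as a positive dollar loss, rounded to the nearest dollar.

$334,620

Return at the 90% tail: μ − z·σ = 3.22% − 1.282 × 12.80% = 3.22 − 16.4096 = -13.1896%
VaR = −(-13.1896%) × $2,537,000 = 13.1896% × $2,537,000 = $334,620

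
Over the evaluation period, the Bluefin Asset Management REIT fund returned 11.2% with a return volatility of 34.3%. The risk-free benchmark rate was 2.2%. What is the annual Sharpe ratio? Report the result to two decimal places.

0.26

Sharpe = (Rp − Rf) / σp = (11.2% − 2.2%) / 34.3% = 9.00% / 34.3% = 0.2624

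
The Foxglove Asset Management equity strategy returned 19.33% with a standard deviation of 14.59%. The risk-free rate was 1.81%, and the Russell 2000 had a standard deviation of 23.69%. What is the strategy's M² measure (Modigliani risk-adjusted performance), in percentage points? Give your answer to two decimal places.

Sharpe = (Rp − Rf) / σp = (19.33% − 1.81%) / 14.59% = 1.2008
M² = Rf + Sharpe × σm = 1.81% + 1.2008 × 23.69% = 30.2570%

30.26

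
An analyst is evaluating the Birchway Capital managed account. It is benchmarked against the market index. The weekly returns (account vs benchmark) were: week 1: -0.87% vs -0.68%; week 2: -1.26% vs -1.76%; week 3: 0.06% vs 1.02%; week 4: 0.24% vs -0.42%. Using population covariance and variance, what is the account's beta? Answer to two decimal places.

0.49

r̄p = -0.4575%,  r̄m = -0.4600%
Cov = Σ(rp − r̄p)(rm − r̄m) / 4 = 0.4820
Var(rm) = Σ(rm − r̄m)² / 4 = 0.9826
β = Cov / Var = 0.4820 / 0.9826 = 0.4905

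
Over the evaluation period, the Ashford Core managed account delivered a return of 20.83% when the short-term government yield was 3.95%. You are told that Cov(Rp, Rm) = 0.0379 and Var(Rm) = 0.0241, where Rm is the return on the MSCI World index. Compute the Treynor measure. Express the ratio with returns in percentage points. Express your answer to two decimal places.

β = Cov / Var = 0.0379 / 0.0241 = 1.5726
Treynor = (Rp − Rf) / β = (20.83% − 3.95%) / 1.5726 = 16.88 / 1.5726 = 10.7338

10.73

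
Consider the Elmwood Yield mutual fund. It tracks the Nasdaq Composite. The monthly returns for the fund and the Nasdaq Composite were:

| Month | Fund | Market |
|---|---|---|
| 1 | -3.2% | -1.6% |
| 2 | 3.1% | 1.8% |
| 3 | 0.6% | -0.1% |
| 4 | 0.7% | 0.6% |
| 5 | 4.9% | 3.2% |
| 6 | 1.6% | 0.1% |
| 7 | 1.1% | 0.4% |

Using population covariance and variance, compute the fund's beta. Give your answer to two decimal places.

1.58

r̄p = 1.2571%,  r̄m = 0.6286%
Cov = Σ(rp − r̄p)(rm − r̄m) / 7 = 3.1155
Var(rm) = Σ(rm − r̄m)² / 7 = 1.9735
β = Cov / Var = 3.1155 / 1.9735 = 1.5787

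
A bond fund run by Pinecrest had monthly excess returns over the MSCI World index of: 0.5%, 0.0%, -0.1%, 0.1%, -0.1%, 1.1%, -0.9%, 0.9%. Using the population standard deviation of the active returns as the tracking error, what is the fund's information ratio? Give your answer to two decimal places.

Mean return r̄ = 1.50 / 8 = 0.1875%
Σ(r − r̄)² = (0.5 − 0.1875)² + (0 − 0.1875)² + (-0.1 − 0.1875)² + … = 2.8288
population σ = √(2.8288 / 8) = √0.3536 = 0.5946%
IR = r̄ / tracking error = 0.1875 / 0.5946 = 0.3153

0.32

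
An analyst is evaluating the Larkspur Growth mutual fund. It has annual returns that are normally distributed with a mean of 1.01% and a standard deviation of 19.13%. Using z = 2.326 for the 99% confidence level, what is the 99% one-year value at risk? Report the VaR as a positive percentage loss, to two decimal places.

43.49

VaR (as % loss) = −(μ − z·σ) = −(1.01% − 2.326 × 19.13%) = −(-43.48638%) = 43.48638%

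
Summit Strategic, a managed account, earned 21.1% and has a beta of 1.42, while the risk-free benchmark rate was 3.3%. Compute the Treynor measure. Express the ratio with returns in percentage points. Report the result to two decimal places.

Treynor = (Rp − Rf) / β = (21.1% − 3.3%) / 1.42 = 17.80 / 1.42 = 12.5352

12.54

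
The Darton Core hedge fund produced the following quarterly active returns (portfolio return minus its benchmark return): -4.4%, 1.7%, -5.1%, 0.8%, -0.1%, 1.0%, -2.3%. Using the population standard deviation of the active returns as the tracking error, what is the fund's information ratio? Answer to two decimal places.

r̄ = (-4.4 + 1.7 − 5.1 + 0.8 − 0.1 + 1 − 2.3) / 7 = -1.2000%
Σ(r − r̄)² = (-4.4 − (-1.2000))² + (1.7 − (-1.2000))² + … = 45.1200
population σ = √(45.1200 / 7) = √6.4457 = 2.5388%
IR = r̄ / tracking error = -1.2000 / 2.5388 = -0.4727

-0.47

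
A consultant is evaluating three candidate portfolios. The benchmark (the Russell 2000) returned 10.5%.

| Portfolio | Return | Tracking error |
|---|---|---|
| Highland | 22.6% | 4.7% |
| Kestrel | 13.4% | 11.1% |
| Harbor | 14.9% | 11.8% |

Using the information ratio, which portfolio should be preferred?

Highland: IR = (22.6% − 10.5%) / 4.7% = 2.574
Kestrel: IR = (13.4% − 10.5%) / 11.1% = 0.261
Harbor: IR = (14.9% − 10.5%) / 11.8% = 0.373
Highest: Highland (2.574).

Highland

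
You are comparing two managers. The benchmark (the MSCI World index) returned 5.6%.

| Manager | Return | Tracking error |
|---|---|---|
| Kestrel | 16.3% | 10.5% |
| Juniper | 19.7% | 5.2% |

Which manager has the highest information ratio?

Juniper

Kestrel: IR = (16.3% − 5.6%) / 10.5% = 1.019
Juniper: IR = (19.7% − 5.6%) / 5.2% = 2.712
Highest: Juniper (2.712).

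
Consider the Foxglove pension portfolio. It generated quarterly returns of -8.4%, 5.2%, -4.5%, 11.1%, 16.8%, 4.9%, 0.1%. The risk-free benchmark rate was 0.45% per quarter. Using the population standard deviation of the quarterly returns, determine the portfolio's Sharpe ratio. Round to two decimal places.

Mean return r̄ = 25.20 / 7 = 3.6000%
Σ(r − r̄)² = (-8.4 − 3.6000)² + (5.2 − 3.6000)² + … = 456.6000
population σ = √(456.6000 / 7) = √65.2286 = 8.0764%
Sharpe = (r̄ − rf) / σ = (3.6000 − 0.45) / 8.0764 = 3.1500 / 8.0764 = 0.3900

0.39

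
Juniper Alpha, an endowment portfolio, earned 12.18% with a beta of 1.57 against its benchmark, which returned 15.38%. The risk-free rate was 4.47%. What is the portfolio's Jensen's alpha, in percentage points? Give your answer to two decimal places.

CAPM expected return = Rf + β(Rm − Rf) = 4.47% + 1.57 × (15.38% − 4.47%) = 4.47 + 1.57 × 10.91 = 21.5987%
Jensen's α = Rp − E[R] = 12.18% − 21.5987% = -9.4187

-9.42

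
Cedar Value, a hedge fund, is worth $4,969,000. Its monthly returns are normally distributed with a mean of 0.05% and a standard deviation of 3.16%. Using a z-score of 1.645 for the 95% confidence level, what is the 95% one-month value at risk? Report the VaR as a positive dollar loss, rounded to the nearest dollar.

Return at the 95% tail: μ − z·σ = 0.05% − 1.645 × 3.16% = 0.05 − 5.1982 = -5.1482%
VaR = −(-5.1482%) × $4,969,000 = 5.1482% × $4,969,000 = $255,814

$255,814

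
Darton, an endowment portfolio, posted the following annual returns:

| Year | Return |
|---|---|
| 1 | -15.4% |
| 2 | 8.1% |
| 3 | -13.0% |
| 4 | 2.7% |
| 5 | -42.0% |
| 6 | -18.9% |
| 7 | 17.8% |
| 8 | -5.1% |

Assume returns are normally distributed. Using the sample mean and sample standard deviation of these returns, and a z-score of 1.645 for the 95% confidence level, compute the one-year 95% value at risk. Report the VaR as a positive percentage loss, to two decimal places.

38.70

Mean return r̄ = -65.80 / 8 = -8.2250%
Sample σ = √[Σ(r − r̄)² / 7] = √[2401.9150 / 7] = √343.1307 = 18.5238%
VaR = −(r̄ − z·σ) = −(-8.2250 − 1.645 × 18.5238) = −(-38.6967) = 38.6967%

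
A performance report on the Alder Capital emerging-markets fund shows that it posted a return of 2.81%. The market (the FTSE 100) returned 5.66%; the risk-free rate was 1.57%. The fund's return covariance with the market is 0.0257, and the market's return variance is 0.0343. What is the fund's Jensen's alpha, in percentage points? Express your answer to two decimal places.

-1.82

β = Cov / Var = 0.0257 / 0.0343 = 0.7493
E[R] = Rf + β(Rm − Rf) = 1.57% + 0.7493 × (5.66% − 1.57%) = 4.6346%
α = Rp − E[R] = 2.81% − 4.6346% = -1.8246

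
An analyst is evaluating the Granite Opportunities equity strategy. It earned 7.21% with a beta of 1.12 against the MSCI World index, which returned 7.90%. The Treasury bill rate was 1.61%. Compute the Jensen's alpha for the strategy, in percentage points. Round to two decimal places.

CAPM expected return = Rf + β(Rm − Rf) = 1.61% + 1.12 × (7.90% − 1.61%) = 1.61 + 1.12 × 6.29 = 8.6548%
Jensen's α = Rp − E[R] = 7.21% − 8.6548% = -1.4448

-1.44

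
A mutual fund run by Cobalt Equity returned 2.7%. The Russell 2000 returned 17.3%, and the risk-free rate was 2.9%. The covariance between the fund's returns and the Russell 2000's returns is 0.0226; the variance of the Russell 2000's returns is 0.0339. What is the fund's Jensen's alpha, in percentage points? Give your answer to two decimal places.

-9.80

β = Cov / Var = 0.0226 / 0.0339 = 0.6667
E[R] = Rf + β(Rm − Rf) = 2.9% + 0.6667 × (17.3% − 2.9%) = 12.5005%
α = Rp − E[R] = 2.7% − 12.5005% = -9.8005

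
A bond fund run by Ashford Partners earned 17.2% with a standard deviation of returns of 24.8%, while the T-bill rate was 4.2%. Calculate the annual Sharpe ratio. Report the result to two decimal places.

0.52

Sharpe = (Rp − Rf) / σp = (17.2% − 4.2%) / 24.8% = 13.00% / 24.8% = 0.5242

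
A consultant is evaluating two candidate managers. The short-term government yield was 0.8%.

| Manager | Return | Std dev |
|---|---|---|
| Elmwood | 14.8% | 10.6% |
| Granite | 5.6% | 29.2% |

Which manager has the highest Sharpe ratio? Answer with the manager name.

Elmwood

Elmwood: Sharpe ratio = (14.8% − 0.8%) / 10.6% = 1.321
Granite: Sharpe ratio = (5.6% − 0.8%) / 29.2% = 0.164
Highest: Elmwood (1.321).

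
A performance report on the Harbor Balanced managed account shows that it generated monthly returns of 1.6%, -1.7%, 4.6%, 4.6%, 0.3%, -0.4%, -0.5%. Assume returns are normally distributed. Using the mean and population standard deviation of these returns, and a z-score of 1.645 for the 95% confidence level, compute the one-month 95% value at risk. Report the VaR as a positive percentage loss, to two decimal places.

2.62

Mean return r̄ = 8.50 / 7 = 1.2143%
Population std dev = √[37.9486 / 7] = 2.3284%
VaR = −(r̄ − z·σ) = −(1.2143 − 1.645 × 2.3284) = −(-2.6159) = 2.6159%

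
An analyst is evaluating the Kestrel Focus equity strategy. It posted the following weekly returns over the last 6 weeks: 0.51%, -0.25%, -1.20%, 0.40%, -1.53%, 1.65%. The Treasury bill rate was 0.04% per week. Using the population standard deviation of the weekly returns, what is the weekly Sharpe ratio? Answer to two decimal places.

-0.10

r̄ = (0.51 − 0.25 − 1.2 + 0.4 − 1.53 + 1.65) / 6 = -0.0700%
Σ(r − r̄)² = (0.51 − (-0.0700))² + (-0.25 − (-0.0700))² + (-1.2 − (-0.0700))² + … = 6.9566
σ = √[6.9566 / 6] = 1.0768%
Sharpe = (r̄ − rf) / σ = (-0.0700 − 0.04) / 1.0768 = -0.1100 / 1.0768 = -0.1022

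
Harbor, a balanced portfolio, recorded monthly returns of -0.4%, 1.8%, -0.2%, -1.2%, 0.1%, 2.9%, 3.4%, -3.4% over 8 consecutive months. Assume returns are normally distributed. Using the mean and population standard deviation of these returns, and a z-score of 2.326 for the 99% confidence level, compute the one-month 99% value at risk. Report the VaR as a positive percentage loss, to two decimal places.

Mean return r̄ = 3.00 / 8 = 0.3750%
Population std dev = √[35.2950 / 8] = 2.1004%
VaR = −(r̄ − z·σ) = −(0.3750 − 2.326 × 2.1004) = −(-4.5105) = 4.5105%

4.51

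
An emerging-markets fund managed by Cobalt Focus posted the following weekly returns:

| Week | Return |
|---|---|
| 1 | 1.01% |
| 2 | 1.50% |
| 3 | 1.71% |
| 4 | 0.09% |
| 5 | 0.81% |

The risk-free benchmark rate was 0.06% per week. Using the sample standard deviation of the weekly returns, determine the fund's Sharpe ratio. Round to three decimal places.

r̄ = (1.01 + 1.5 + 1.71 + 0.09 + 0.81) / 5 = 5.120 / 5 = 1.0240%
Σ(r − r̄)² = (1.01 − 1.0240)² + (1.5 − 1.0240)² + … = 1.6155
σ = √[1.6155 / 4] = 0.6355%
Sharpe = (r̄ − rf) / σ = (1.0240 − 0.06) / 0.6355 = 0.9640 / 0.6355 = 1.5169

1.517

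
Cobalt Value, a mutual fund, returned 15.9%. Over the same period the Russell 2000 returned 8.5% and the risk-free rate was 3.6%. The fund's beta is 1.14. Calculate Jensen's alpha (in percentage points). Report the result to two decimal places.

CAPM expected return = Rf + β(Rm − Rf) = 3.6% + 1.14 × (8.5% − 3.6%) = 3.6 + 1.14 × 4.90 = 9.1860%
Jensen's α = Rp − E[R] = 15.9% − 9.1860% = 6.7140

6.71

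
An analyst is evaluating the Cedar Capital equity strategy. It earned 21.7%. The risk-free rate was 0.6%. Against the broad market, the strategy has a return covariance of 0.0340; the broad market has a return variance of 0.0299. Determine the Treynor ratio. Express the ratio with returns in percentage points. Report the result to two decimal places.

18.56

β = Cov / Var = 0.0340 / 0.0299 = 1.1371
Treynor = (Rp − Rf) / β = (21.7% − 0.6%) / 1.1371 = 21.10 / 1.1371 = 18.5560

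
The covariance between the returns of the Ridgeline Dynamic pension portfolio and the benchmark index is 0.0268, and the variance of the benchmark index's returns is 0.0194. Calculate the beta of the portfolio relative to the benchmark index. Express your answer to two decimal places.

β = Cov(Rp, Rm) / Var(Rm) = 0.0268 / 0.0194 = 1.3814

1.38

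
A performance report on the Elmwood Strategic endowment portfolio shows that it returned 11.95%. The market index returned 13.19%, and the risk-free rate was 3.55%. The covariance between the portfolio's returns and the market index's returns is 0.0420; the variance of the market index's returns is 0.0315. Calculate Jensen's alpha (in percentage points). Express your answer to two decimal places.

-4.45

β = Cov / Var = 0.0420 / 0.0315 = 1.3333
E[R] = Rf + β(Rm − Rf) = 3.55% + 1.3333 × (13.19% − 3.55%) = 16.4030%
α = Rp − E[R] = 11.95% − 16.4030% = -4.4530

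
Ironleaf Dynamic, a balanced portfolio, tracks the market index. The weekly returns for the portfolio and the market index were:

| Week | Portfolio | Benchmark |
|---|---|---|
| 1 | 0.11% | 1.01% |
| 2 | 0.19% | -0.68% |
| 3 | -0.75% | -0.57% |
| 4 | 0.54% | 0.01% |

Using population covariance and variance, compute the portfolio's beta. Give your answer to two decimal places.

0.23

r̄p = 0.0225%,  r̄m = -0.0575%
Cov = Σ(rp − r̄p)(rm − r̄m) / 4 = 0.1050
Var(rm) = Σ(rm − r̄m)² / 4 = 0.4486
β = Cov / Var = 0.1050 / 0.4486 = 0.2341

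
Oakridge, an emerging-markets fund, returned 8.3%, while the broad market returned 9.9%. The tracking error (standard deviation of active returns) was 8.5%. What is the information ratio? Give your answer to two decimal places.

IR = (Rp − Rb) / TE = (8.3% − 9.9%) / 8.5% = -1.60% / 8.5% = -0.1882

-0.19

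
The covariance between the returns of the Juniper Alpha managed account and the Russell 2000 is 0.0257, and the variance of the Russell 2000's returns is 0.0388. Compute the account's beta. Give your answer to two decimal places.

0.66

β = Cov(Rp, Rm) / Var(Rm) = 0.0257 / 0.0388 = 0.6624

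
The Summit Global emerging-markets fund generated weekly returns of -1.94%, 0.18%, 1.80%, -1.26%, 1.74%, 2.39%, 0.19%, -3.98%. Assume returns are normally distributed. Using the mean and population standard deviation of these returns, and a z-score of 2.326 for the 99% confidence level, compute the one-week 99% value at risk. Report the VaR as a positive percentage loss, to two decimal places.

4.84

r̄ = (-1.94 + 0.18 + 1.8 − 1.26 + 1.74 + 2.39 + 0.19 − 3.98) / 8 = -0.880 / 8 = -0.1100%
Σ(r − r̄)² = 33.1430; population σ = √(33.1430/8) = 2.0354%
VaR = −(r̄ − z·σ) = −(-0.1100 − 2.326 × 2.0354) = −(-4.8443) = 4.8443%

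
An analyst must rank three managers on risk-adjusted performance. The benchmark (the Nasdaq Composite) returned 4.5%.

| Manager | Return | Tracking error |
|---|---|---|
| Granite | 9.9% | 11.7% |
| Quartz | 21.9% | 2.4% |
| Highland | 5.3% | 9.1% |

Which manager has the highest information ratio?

Granite: IR = (9.9% − 4.5%) / 11.7% = 0.462
Quartz: IR = (21.9% − 4.5%) / 2.4% = 7.250
Highland: IR = (5.3% − 4.5%) / 9.1% = 0.088
Highest: Quartz (7.250).

Quartz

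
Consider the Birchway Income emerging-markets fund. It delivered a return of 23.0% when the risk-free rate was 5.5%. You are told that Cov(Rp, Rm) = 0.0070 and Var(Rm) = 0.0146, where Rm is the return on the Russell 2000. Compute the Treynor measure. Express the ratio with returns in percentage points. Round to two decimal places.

β = Cov / Var = 0.0070 / 0.0146 = 0.4795
Treynor = (Rp − Rf) / β = (23.0% − 5.5%) / 0.4795 = 17.50 / 0.4795 = 36.4964

36.50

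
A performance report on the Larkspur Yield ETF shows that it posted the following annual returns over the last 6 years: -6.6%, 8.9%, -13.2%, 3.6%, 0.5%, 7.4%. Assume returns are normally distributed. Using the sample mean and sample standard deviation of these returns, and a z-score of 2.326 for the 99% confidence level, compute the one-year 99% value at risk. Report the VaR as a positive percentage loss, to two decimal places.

Mean return r̄ = 0.60 / 6 = 0.1000%
Σ(r − r̄)² = 364.9200; sample σ = √(364.9200/5) = 8.5431%
VaR = −(r̄ − z·σ) = −(0.1000 − 2.326 × 8.5431) = −(-19.7713) = 19.7713%

19.77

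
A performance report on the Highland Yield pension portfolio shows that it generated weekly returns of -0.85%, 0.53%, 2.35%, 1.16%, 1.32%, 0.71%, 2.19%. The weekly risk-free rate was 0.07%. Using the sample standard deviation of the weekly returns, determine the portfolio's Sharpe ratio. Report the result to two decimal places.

0.91

Mean return μ = 7.410 / 7 = 1.0586%
Sample std dev = √[7.0701 / 6] = 1.0855%
Sharpe = (μ − rf) / σ = (1.0586 − 0.07) / 1.0855 = 0.9886 / 1.0855 = 0.9107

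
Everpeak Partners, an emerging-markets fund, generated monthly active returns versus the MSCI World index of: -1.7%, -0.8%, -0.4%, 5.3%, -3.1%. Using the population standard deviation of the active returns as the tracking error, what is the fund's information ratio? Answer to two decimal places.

r̄ = (-1.7 − 0.8 − 0.4 + 5.3 − 3.1) / 5 = -0.1400%
Σ(r − r̄)² = (-1.7 − (-0.1400))² + (-0.8 − (-0.1400))² + … = 41.2920
σ = √[41.2920 / 5] = 2.8737%
IR = r̄ / tracking error = -0.1400 / 2.8737 = -0.0487

-0.05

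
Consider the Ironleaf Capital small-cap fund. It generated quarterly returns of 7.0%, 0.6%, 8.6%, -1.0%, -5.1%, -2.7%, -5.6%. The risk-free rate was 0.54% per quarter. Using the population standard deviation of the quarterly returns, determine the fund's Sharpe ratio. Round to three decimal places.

r̄ = (7 + 0.6 + 8.6 − 1 − 5.1 − 2.7 − 5.6) / 7 = 1.80 / 7 = 0.2571%
Population std dev = √[188.5171 / 7] = 5.1895%
Sharpe = (r̄ − rf) / σ = (0.2571 − 0.54) / 5.1895 = -0.2829 / 5.1895 = -0.0545

-0.055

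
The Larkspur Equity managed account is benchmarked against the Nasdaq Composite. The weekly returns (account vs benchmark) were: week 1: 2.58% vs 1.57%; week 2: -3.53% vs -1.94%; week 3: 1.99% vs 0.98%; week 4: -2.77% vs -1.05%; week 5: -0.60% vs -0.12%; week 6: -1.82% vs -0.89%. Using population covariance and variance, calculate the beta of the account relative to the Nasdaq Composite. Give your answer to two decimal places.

r̄p = -0.6917%,  r̄m = -0.2417%
Cov = Σ(rp − r̄p)(rm − r̄m) / 6 = 2.7411
Var(rm) = Σ(rm − r̄m)² / 6 = 1.4579
β = Cov / Var = 2.7411 / 1.4579 = 1.8802

1.88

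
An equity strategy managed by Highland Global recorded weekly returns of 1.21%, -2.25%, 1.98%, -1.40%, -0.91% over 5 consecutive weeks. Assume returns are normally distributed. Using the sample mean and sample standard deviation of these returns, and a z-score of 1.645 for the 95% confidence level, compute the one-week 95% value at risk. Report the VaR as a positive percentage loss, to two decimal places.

3.22

r̄ = (1.21 − 2.25 + 1.98 − 1.4 − 0.91) / 5 = -1.370 / 5 = -0.2740%
Sample std dev = √[12.8597 / 4] = 1.7930%
VaR = −(r̄ − z·σ) = −(-0.2740 − 1.645 × 1.7930) = −(-3.2235) = 3.2235%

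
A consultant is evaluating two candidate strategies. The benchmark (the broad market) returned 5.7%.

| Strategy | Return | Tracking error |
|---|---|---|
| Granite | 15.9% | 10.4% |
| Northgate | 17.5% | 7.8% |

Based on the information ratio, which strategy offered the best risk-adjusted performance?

Northgate

Granite: IR = (15.9% − 5.7%) / 10.4% = 0.981
Northgate: IR = (17.5% − 5.7%) / 7.8% = 1.513
Highest: Northgate (1.513).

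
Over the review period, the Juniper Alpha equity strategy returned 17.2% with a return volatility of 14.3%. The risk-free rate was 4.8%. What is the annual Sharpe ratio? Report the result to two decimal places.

Sharpe = (Rp − Rf) / σp = (17.2% − 4.8%) / 14.3% = 12.40% / 14.3% = 0.8671

0.87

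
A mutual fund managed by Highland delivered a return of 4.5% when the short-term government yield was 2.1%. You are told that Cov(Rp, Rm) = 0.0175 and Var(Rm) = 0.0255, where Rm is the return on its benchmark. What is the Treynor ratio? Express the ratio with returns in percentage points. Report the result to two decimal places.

3.50

β = Cov / Var = 0.0175 / 0.0255 = 0.6863
Treynor = (Rp − Rf) / β = (4.5% − 2.1%) / 0.6863 = 2.40 / 0.6863 = 3.4970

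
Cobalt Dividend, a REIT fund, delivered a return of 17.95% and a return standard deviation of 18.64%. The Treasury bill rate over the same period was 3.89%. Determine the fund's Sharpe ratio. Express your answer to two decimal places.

Sharpe = (Rp − Rf) / σp = (17.95% − 3.89%) / 18.64% = 14.06% / 18.64% = 0.7543

0.75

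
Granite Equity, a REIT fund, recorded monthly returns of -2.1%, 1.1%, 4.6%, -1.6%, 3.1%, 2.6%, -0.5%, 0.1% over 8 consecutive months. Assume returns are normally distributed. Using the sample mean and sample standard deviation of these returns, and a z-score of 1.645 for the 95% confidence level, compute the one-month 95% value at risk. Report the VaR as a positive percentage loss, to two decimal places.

r̄ = (-2.1 + 1.1 + 4.6 − 1.6 + 3.1 + 2.6 − 0.5 + 0.1) / 8 = 7.30 / 8 = 0.9125%
Σ(r − r̄)² = 39.3088; sample σ = √(39.3088/7) = 2.3697%
VaR = −(r̄ − z·σ) = −(0.9125 − 1.645 × 2.3697) = −(-2.9857) = 2.9857%

2.99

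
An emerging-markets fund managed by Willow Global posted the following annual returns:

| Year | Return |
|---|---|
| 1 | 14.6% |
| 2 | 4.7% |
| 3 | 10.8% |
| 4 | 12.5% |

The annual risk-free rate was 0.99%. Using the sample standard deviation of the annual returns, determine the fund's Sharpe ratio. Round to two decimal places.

2.27

Mean return μ = 42.60 / 4 = 10.6500%
Sample std dev = √[54.4500 / 3] = 4.2603%
Sharpe = (μ − rf) / σ = (10.6500 − 0.99) / 4.2603 = 9.6600 / 4.2603 = 2.2674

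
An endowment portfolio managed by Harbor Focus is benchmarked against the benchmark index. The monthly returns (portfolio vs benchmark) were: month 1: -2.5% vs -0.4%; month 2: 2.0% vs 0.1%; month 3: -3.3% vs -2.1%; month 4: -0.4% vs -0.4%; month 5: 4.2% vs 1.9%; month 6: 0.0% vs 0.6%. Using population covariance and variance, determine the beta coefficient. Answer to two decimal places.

1.87

r̄p = 0.0000%,  r̄m = -0.0500%
Cov = Σ(rp − r̄p)(rm − r̄m) / 6 = 2.7117
Var(rm) = Σ(rm − r̄m)² / 6 = 1.4492
β = Cov / Var = 2.7117 / 1.4492 = 1.8712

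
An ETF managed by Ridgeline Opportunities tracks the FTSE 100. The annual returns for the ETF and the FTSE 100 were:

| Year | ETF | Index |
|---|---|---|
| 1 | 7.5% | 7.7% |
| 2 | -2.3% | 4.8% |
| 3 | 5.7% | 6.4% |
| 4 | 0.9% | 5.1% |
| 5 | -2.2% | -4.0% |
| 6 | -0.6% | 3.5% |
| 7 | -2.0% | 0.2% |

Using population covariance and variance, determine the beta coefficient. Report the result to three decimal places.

r̄p = 1.0000%,  r̄m = 3.3857%
Cov = Σ(rp − r̄p)(rm − r̄m) / 7 = 10.0543
Var(rm) = Σ(rm − r̄m)² / 7 = 13.9069
β = Cov / Var = 10.0543 / 13.9069 = 0.7230

0.723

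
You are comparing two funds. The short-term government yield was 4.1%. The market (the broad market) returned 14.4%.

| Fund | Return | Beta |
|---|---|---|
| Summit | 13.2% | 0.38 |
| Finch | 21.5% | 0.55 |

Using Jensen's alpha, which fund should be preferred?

Finch

Summit: α = 13.2% − [4.1% + 0.38 × (14.4% − 4.1%)] = 5.186
Finch: α = 21.5% − [4.1% + 0.55 × (14.4% − 4.1%)] = 11.735
Highest: Finch (11.735).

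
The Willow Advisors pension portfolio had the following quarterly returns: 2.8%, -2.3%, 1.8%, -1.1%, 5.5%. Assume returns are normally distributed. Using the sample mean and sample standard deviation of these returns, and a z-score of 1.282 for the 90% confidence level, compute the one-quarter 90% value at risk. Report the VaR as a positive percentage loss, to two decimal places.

μ = (2.8 − 2.3 + 1.8 − 1.1 + 5.5) / 5 = 1.3400%
Sample σ = √[Σ(r − μ)² / 4] = √[38.8520 / 4] = √9.7130 = 3.1166%
VaR = −(μ − z·σ) = −(1.3400 − 1.282 × 3.1166) = −(-2.6555) = 2.6555%

2.66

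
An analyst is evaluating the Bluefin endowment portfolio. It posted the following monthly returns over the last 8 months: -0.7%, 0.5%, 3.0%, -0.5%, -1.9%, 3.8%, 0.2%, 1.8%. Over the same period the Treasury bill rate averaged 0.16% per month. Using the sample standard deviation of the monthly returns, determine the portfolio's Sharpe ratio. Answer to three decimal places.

μ = (-0.7 + 0.5 + 3 − 0.5 − 1.9 + 3.8 + 0.2 + 1.8) / 8 = 0.7750%
Σ(r − μ)² = 26.5150; sample σ = √(26.5150/7) = 1.9462%
Sharpe = (μ − rf) / σ = (0.7750 − 0.16) / 1.9462 = 0.6150 / 1.9462 = 0.3160

0.316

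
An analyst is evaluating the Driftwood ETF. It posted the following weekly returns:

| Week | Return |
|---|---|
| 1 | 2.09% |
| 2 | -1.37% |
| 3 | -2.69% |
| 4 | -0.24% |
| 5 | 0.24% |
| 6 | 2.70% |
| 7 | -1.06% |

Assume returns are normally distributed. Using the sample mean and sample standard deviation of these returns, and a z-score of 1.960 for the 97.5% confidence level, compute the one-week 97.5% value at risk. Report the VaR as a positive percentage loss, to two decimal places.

Mean return r̄ = -0.330 / 7 = -0.0471%
Σ(r − r̄)² = (2.09 − (-0.0471))² + (-1.37 − (-0.0471))² + … = 21.9943
sample σ = √(21.9943 / 6) = √3.6657 = 1.9146%
VaR = −(r̄ − z·σ) = −(-0.0471 − 1.960 × 1.9146) = −(-3.7997) = 3.7997%

3.80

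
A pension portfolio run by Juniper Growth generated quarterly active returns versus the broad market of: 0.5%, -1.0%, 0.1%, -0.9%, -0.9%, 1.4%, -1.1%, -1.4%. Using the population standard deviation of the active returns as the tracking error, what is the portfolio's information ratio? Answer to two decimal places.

Mean return r̄ = -3.30 / 8 = -0.4125%
Σ(r − r̄)² = (0.5 − (-0.4125))² + (-1 − (-0.4125))² + (0.1 − (-0.4125))² + … = 6.6488
population σ = √(6.6488 / 8) = √0.8311 = 0.9116%
IR = r̄ / tracking error = -0.4125 / 0.9116 = -0.4525

-0.45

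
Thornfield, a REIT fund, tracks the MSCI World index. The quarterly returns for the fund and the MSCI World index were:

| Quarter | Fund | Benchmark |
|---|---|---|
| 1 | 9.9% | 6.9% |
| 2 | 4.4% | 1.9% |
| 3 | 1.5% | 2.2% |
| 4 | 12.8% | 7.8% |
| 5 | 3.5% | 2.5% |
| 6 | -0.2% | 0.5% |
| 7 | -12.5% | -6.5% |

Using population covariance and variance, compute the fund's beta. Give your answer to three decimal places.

1.719

r̄p = 2.7714%,  r̄m = 2.1857%
Cov = Σ(rp − r̄p)(rm − r̄m) / 7 = 32.4724
Var(rm) = Σ(rm − r̄m)² / 7 = 18.8869
β = Cov / Var = 32.4724 / 18.8869 = 1.7193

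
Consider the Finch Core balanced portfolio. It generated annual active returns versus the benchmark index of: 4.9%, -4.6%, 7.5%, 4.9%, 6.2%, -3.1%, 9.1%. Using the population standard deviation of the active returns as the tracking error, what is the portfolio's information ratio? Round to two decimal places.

r̄ = (4.9 − 4.6 + 7.5 + 4.9 + 6.2 − 3.1 + 9.1) / 7 = 3.5571%
Population σ = √[Σ(r − r̄)² / 7] = √[167.7171 / 7] = √23.9596 = 4.8949%
IR = r̄ / tracking error = 3.5571 / 4.8949 = 0.7267

0.73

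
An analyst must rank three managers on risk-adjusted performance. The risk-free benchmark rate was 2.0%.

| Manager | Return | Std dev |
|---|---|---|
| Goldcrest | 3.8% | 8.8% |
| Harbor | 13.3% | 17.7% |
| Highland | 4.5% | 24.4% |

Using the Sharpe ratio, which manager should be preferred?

Goldcrest: Sharpe ratio = (3.8% − 2.0%) / 8.8% = 0.205
Harbor: Sharpe ratio = (13.3% − 2.0%) / 17.7% = 0.638
Highland: Sharpe ratio = (4.5% − 2.0%) / 24.4% = 0.102
Highest: Harbor (0.638).

Harbor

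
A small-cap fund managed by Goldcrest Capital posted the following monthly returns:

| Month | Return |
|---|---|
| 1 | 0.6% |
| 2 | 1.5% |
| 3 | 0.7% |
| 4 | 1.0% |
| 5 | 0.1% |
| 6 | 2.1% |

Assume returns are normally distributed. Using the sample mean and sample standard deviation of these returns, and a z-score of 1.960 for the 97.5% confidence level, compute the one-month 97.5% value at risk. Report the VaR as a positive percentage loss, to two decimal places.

r̄ = (0.6 + 1.5 + 0.7 + 1 + 0.1 + 2.1) / 6 = 6.00 / 6 = 1.0000%
Sample σ = √[Σ(r − r̄)² / 5] = √[2.5200 / 5] = √0.5040 = 0.7099%
VaR = −(r̄ − z·σ) = −(1.0000 − 1.960 × 0.7099) = −(-0.3914) = 0.3914%

0.39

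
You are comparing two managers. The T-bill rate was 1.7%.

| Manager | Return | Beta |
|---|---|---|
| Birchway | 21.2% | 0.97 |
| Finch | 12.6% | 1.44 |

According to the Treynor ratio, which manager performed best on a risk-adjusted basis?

Birchway

Birchway: Treynor = (21.2% − 1.7%) / 0.97 = 20.103
Finch: Treynor = (12.6% − 1.7%) / 1.44 = 7.569
Highest: Birchway (20.103).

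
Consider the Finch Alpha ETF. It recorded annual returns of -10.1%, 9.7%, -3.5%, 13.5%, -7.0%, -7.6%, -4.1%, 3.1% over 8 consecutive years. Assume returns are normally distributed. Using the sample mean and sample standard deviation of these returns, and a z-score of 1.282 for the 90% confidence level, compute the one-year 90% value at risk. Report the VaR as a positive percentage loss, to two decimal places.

Mean return r̄ = -6.00 / 8 = -0.7500%
Σ(r − r̄)² = (-10.1 − (-0.7500))² + (9.7 − (-0.7500))² + (-3.5 − (-0.7500))² + … = 519.2800
sample σ = √(519.2800 / 7) = √74.1829 = 8.6129%
VaR = −(r̄ − z·σ) = −(-0.7500 − 1.282 × 8.6129) = −(-11.7917) = 11.7917%

11.79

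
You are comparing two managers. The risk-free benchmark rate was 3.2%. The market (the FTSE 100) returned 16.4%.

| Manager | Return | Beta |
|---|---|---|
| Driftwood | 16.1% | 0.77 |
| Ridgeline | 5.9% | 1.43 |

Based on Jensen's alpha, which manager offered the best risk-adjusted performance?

Driftwood

Driftwood: α = 16.1% − [3.2% + 0.77 × (16.4% − 3.2%)] = 2.736
Ridgeline: α = 5.9% − [3.2% + 1.43 × (16.4% − 3.2%)] = -16.176
Highest: Driftwood (2.736).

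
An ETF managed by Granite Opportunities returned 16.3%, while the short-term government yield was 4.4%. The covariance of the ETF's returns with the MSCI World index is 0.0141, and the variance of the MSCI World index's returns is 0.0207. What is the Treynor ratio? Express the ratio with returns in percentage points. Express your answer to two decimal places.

17.47

β = Cov / Var = 0.0141 / 0.0207 = 0.6812
Treynor = (Rp − Rf) / β = (16.3% − 4.4%) / 0.6812 = 11.90 / 0.6812 = 17.4692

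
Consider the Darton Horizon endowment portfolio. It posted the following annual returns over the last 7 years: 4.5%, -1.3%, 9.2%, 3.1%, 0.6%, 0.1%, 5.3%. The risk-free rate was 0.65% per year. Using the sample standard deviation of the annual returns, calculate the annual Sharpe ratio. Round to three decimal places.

μ = (4.5 − 1.3 + 9.2 + 3.1 + 0.6 + 0.1 + 5.3) / 7 = 21.50 / 7 = 3.0714%
Σ(r − μ)² = 78.6143; sample σ = √(78.6143/6) = 3.6197%
Sharpe = (μ − rf) / σ = (3.0714 − 0.65) / 3.6197 = 2.4214 / 3.6197 = 0.6690

0.669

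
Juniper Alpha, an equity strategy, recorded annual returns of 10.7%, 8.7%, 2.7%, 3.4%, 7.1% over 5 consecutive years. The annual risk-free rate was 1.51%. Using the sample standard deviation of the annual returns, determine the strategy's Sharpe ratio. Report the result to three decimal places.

r̄ = (10.7 + 8.7 + 2.7 + 3.4 + 7.1) / 5 = 6.5200%
Sample std dev = √[46.8880 / 4] = 3.4237%
Sharpe = (r̄ − rf) / σ = (6.5200 − 1.51) / 3.4237 = 5.0100 / 3.4237 = 1.4633

1.463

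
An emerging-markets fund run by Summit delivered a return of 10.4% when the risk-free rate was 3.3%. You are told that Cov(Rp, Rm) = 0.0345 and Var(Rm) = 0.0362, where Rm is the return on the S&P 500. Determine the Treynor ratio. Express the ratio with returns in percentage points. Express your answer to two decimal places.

7.45

β = Cov / Var = 0.0345 / 0.0362 = 0.9530
Treynor = (Rp − Rf) / β = (10.4% − 3.3%) / 0.9530 = 7.10 / 0.9530 = 7.4502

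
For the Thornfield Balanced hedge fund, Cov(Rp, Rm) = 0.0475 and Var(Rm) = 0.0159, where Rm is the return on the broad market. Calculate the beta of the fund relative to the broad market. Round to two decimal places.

2.99

β = Cov(Rp, Rm) / Var(Rm) = 0.0475 / 0.0159 = 2.9874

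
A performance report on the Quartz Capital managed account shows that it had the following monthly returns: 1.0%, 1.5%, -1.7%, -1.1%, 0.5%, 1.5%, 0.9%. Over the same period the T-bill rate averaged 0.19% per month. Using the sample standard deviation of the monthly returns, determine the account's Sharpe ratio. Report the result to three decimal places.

0.143

Mean return r̄ = 2.60 / 7 = 0.3714%
Sample σ = √[Σ(r − r̄)² / 6] = √[9.6943 / 6] = √1.6157 = 1.2711%
Sharpe = (r̄ − rf) / σ = (0.3714 − 0.19) / 1.2711 = 0.1814 / 1.2711 = 0.1427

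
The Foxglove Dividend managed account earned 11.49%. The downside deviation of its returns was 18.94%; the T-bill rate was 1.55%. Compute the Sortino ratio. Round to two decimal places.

Sortino = (Rp − Rf) / σd = (11.49% − 1.55%) / 18.94% = 9.94% / 18.94% = 0.5248

0.52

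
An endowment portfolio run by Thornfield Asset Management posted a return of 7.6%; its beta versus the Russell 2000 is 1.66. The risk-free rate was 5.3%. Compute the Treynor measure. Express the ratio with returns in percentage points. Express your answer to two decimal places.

1.39

Treynor = (Rp − Rf) / β = (7.6% − 5.3%) / 1.66 = 2.30 / 1.66 = 1.3855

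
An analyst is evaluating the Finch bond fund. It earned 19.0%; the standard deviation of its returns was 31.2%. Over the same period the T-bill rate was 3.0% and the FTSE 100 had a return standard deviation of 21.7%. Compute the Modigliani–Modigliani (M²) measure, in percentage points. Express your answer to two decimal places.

14.13

Sharpe = (Rp − Rf) / σp = (19.0% − 3.0%) / 31.2% = 0.5128
M² = Rf + Sharpe × σm = 3.0% + 0.5128 × 21.7% = 14.1278%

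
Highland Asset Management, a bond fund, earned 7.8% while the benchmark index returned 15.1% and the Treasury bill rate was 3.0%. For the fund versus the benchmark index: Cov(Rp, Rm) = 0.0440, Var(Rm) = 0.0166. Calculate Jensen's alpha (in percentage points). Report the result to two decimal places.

-27.27

β = Cov / Var = 0.0440 / 0.0166 = 2.6506
E[R] = Rf + β(Rm − Rf) = 3.0% + 2.6506 × (15.1% − 3.0%) = 35.0723%
α = Rp − E[R] = 7.8% − 35.0723% = -27.2723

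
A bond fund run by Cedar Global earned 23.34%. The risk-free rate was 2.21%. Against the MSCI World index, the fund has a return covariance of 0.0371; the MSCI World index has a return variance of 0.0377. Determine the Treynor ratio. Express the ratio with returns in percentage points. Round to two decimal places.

21.47

β = Cov / Var = 0.0371 / 0.0377 = 0.9841
Treynor = (Rp − Rf) / β = (23.34% − 2.21%) / 0.9841 = 21.13 / 0.9841 = 21.4714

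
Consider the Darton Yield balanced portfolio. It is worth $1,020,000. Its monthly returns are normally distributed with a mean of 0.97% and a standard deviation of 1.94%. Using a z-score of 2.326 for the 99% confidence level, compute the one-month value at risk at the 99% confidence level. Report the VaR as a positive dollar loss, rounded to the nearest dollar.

$36,133

Return at the 99% tail: μ − z·σ = 0.97% − 2.326 × 1.94% = 0.97 − 4.51244 = -3.54244%
VaR = −(-3.54244%) × $1,020,000 = 3.54244% × $1,020,000 = $36,133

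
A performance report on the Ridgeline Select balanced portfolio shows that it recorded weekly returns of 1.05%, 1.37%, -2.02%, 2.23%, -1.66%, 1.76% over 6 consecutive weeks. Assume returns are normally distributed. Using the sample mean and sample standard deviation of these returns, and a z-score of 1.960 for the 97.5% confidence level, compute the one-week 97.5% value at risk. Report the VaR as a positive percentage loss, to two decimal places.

3.12

Mean return r̄ = 2.730 / 6 = 0.4550%
Sample σ = √[Σ(r − r̄)² / 5] = √[16.6438 / 5] = √3.3288 = 1.8245%
VaR = −(r̄ − z·σ) = −(0.4550 − 1.960 × 1.8245) = −(-3.1210) = 3.1210%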